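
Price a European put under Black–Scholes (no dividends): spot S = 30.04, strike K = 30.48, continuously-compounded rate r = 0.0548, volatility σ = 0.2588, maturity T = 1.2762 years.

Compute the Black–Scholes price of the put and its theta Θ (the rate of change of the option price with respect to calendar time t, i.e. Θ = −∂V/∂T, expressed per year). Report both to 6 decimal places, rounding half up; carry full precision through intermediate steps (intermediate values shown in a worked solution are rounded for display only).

price = 2.648186
Θ = -0.545688

σ√T = 0.2588·√1.2762 = 0.292364
d₁ = (ln(S/K) + (r+σ²/2)T) / (σ√T) = (ln(30.04/30.48) + (0.0548+0.2588²/2)·1.2762) / 0.292364 = (-0.014541 + 0.112674) / 0.292364 = 0.335654
d₂ = d₁ − σ√T = 0.335654 − 0.292364 = 0.043290
e^{−rT} = e^{−0.0548·1.2762} = 0.932454
N(−d₁) = 0.368566,  N(−d₂) = 0.482735
Put price V = K·e^{−rT}·N(−d₂) − S·N(−d₁) = 13.719903 − 11.071717 = 2.648186
φ(d₁) = (1/√(2π))·e^{−d₁²/2} = 0.377090
Θ = −S·φ(d₁)·σ/(2√T) + r·K·e^{−rT}·N(−d₂) = −1.297539 + 0.751851 = -0.545688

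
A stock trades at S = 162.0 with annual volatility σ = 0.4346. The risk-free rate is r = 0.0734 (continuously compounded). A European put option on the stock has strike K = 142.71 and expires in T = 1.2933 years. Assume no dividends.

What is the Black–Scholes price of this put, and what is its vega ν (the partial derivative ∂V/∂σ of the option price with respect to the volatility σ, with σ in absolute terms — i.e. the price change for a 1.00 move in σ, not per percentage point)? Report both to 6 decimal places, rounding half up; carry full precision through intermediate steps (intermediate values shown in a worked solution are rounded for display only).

price = 15.116212
ν = 57.699717

σ√T = 0.4346·√1.2933 = 0.494242
d₁ = (ln(S/K) + (r+σ²/2)T) / (σ√T) = (ln(162.0/142.71) + (0.0734+0.4346²/2)·1.2933) / 0.494242 = (0.126782 + 0.217066) / 0.494242 = 0.695707
d₂ = d₁ − σ√T = 0.695707 − 0.494242 = 0.201465
e^{−rT} = e^{−0.0734·1.2933} = 0.909438
N(−d₁) = 0.243306,  N(−d₂) = 0.420167
Put price V = K·e^{−rT}·N(−d₂) − S·N(−d₁) = 54.531814 − 39.415602 = 15.116212
φ(d₁) = (1/√(2π))·e^{−d₁²/2} = 0.313191
ν = S·φ(d₁)·√T = 57.699717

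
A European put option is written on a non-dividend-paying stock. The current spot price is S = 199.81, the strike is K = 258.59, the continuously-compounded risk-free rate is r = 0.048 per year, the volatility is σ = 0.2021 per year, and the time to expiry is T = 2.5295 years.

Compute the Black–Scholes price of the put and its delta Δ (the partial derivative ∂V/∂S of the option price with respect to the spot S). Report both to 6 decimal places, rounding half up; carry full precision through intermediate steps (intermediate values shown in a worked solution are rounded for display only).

price = 44.389469
Δ = -0.604045

σ√T = 0.2021·√2.5295 = 0.321428
d₁ = (ln(S/K) + (r+σ²/2)T) / (σ√T) = (ln(199.81/258.59) + (0.048+0.2021²/2)·2.5295) / 0.321428 = (-0.257877 + 0.173074) / 0.321428 = -0.263832
d₂ = d₁ − σ√T = -0.263832 − 0.321428 = -0.585260
e^{−rT} = e^{−0.048·2.5295} = 0.885665
N(−d₁) = 0.604045,  N(−d₂) = 0.720813
Put price V = K·e^{−rT}·N(−d₂) − S·N(−d₁) = 165.083746 − 120.694277 = 44.389469
Δ = −N(−d₁) = -0.604045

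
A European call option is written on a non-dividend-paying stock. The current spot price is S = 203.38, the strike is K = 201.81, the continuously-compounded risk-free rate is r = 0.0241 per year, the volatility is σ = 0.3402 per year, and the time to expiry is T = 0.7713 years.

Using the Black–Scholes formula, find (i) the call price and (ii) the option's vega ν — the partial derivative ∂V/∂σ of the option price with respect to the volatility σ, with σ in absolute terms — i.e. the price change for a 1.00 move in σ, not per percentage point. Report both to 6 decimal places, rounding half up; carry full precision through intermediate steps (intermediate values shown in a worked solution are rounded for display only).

σ√T = 0.3402·√0.7713 = 0.298776
d₁ = (ln(S/K) + (r+σ²/2)T) / (σ√T) = (ln(203.38/201.81) + (0.0241+0.3402²/2)·0.7713) / 0.298776 = (0.007749 + 0.063222) / 0.298776 = 0.237540
d₂ = d₁ − σ√T = 0.237540 − 0.298776 = -0.061236
e^{−rT} = e^{−0.0241·0.7713} = 0.981583
N(d₁) = 0.593881,  N(d₂) = 0.475586
Call price V = S·N(d₁) − K·e^{−rT}·N(d₂) = 120.783563 − 94.210365 = 26.573198
φ(d₁) = (1/√(2π))·e^{−d₁²/2} = 0.387844
ν = S·φ(d₁)·√T = 69.275129

price = 26.573198
ν = 69.275129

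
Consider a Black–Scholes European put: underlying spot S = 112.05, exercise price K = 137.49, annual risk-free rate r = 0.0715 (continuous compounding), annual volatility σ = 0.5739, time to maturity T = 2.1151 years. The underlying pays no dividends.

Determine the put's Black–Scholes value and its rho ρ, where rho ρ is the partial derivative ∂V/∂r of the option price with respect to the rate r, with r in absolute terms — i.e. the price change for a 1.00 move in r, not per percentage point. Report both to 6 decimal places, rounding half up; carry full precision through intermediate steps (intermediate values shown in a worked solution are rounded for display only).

price = 40.391921
ρ = -171.203337

σ√T = 0.5739·√2.1151 = 0.834645
d₁ = (ln(S/K) + (r+σ²/2)T) / (σ√T) = (ln(112.05/137.49) + (0.0715+0.5739²/2)·2.1151) / 0.834645 = (-0.204606 + 0.499546) / 0.834645 = 0.353371
d₂ = d₁ − σ√T = 0.353371 − 0.834645 = -0.481273
e^{−rT} = e^{−0.0715·2.1151} = 0.859650
N(−d₁) = 0.361905,  N(−d₂) = 0.684839
Put price V = K·e^{−rT}·N(−d₂) − S·N(−d₁) = 80.943377 − 40.551456 = 40.391921
ρ = −K·T·e^{−rT}·N(−d₂) = -171.203337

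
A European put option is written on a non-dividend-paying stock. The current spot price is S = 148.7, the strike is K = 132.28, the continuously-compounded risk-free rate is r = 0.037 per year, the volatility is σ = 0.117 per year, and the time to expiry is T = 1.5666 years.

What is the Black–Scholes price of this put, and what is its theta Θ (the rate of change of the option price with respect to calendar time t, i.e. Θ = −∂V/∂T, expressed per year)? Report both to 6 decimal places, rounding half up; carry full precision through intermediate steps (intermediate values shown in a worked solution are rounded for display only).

σ√T = 0.117·√1.5666 = 0.146442
d₁ = (ln(S/K) + (r+σ²/2)T) / (σ√T) = (ln(148.7/132.28) + (0.037+0.117²/2)·1.5666) / 0.146442 = (0.117010 + 0.068687) / 0.146442 = 1.268059
d₂ = d₁ − σ√T = 1.268059 − 0.146442 = 1.121617
e^{−rT} = e^{−0.037·1.5666} = 0.943684
N(−d₁) = 0.102388,  N(−d₂) = 0.131013
Put price V = K·e^{−rT}·N(−d₂) − S·N(−d₁) = 16.354372 − 15.225166 = 1.129206
φ(d₁) = (1/√(2π))·e^{−d₁²/2} = 0.178543
Θ = −S·φ(d₁)·σ/(2√T) + r·K·e^{−rT}·N(−d₂) = −1.240883 + 0.605112 = -0.635771

price = 1.129206
Θ = -0.635771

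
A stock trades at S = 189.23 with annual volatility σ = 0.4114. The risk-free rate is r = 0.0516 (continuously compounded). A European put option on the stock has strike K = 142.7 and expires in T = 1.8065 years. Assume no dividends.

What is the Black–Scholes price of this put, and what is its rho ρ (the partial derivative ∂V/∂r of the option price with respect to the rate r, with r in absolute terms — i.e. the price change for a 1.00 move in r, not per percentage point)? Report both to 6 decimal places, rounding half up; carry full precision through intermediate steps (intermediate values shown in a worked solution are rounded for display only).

price = 12.567533
ρ = -80.706255

σ√T = 0.4114·√1.8065 = 0.552947
d₁ = (ln(S/K) + (r+σ²/2)T) / (σ√T) = (ln(189.23/142.7) + (0.0516+0.4114²/2)·1.8065) / 0.552947 = (0.282219 + 0.246090) / 0.552947 = 0.955443
d₂ = d₁ − σ√T = 0.955443 − 0.552947 = 0.402496
e^{−rT} = e^{−0.0516·1.8065} = 0.910997
N(−d₁) = 0.169677,  N(−d₂) = 0.343659
Put price V = K·e^{−rT}·N(−d₂) − S·N(−d₁) = 44.675480 − 32.107947 = 12.567533
ρ = −K·T·e^{−rT}·N(−d₂) = -80.706255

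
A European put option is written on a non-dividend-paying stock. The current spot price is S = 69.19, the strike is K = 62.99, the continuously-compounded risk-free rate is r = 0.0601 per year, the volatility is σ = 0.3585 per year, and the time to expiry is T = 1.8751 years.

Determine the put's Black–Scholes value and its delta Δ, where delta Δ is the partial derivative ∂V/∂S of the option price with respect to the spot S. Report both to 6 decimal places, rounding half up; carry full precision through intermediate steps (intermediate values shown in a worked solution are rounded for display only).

σ√T = 0.3585·√1.8751 = 0.490909
d₁ = (ln(S/K) + (r+σ²/2)T) / (σ√T) = (ln(69.19/62.99) + (0.0601+0.3585²/2)·1.8751) / 0.490909 = (0.093880 + 0.233190) / 0.490909 = 0.666253
d₂ = d₁ − σ√T = 0.666253 − 0.490909 = 0.175344
e^{−rT} = e^{−0.0601·1.8751} = 0.893424
N(−d₁) = 0.252625,  N(−d₂) = 0.430405
Put price V = K·e^{−rT}·N(−d₂) − S·N(−d₁) = 24.221809 − 17.479102 = 6.742707
Δ = −N(−d₁) = -0.252625

price = 6.742707
Δ = -0.252625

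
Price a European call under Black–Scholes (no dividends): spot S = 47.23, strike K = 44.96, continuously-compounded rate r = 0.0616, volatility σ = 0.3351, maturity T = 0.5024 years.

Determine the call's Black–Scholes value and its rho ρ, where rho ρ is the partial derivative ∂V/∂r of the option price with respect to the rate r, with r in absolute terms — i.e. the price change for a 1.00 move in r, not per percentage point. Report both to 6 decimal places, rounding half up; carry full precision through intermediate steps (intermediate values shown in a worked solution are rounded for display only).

price = 6.353990
ρ = 12.847186

σ√T = 0.3351·√0.5024 = 0.237519
d₁ = (ln(S/K) + (r+σ²/2)T) / (σ√T) = (ln(47.23/44.96) + (0.0616+0.3351²/2)·0.5024) / 0.237519 = (0.049256 + 0.059156) / 0.237519 = 0.456433
d₂ = d₁ − σ√T = 0.456433 − 0.237519 = 0.218913
e^{−rT} = e^{−0.0616·0.5024} = 0.969526
N(d₁) = 0.675961,  N(d₂) = 0.586641
Call price V = S·N(d₁) − K·e^{−rT}·N(d₂) = 31.925619 − 25.571628 = 6.353990
ρ = K·T·e^{−rT}·N(d₂) = 12.847186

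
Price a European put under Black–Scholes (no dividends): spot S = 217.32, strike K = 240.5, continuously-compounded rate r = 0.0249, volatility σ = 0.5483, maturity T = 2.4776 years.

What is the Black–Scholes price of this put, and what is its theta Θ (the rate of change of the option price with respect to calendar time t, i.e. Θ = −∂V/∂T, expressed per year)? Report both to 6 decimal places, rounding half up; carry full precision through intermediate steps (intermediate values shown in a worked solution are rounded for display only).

σ√T = 0.5483·√2.4776 = 0.863046
d₁ = (ln(S/K) + (r+σ²/2)T) / (σ√T) = (ln(217.32/240.5) + (0.0249+0.5483²/2)·2.4776) / 0.863046 = (-0.101349 + 0.434116) / 0.863046 = 0.385573
d₂ = d₁ − σ√T = 0.385573 − 0.863046 = -0.477473
e^{−rT} = e^{−0.0249·2.4776} = 0.940172
N(−d₁) = 0.349906,  N(−d₂) = 0.683487
Put price V = K·e^{−rT}·N(−d₂) − S·N(−d₁) = 154.544274 − 76.041679 = 78.502595
φ(d₁) = (1/√(2π))·e^{−d₁²/2} = 0.370363
Θ = −S·φ(d₁)·σ/(2√T) + r·K·e^{−rT}·N(−d₂) = −14.018447 + 3.848152 = -10.170294

price = 78.502595
Θ = -10.170294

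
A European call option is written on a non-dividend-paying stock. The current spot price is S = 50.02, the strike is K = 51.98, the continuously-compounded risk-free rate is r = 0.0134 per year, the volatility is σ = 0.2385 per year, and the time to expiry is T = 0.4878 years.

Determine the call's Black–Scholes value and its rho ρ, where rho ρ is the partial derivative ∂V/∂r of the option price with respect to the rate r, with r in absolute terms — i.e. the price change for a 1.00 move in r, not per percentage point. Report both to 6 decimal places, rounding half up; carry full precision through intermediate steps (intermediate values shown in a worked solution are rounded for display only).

σ√T = 0.2385·√0.4878 = 0.166575
d₁ = (ln(S/K) + (r+σ²/2)T) / (σ√T) = (ln(50.02/51.98) + (0.0134+0.2385²/2)·0.4878) / 0.166575 = (-0.038436 + 0.020410) / 0.166575 = -0.108216
d₂ = d₁ − σ√T = -0.108216 − 0.166575 = -0.274790
e^{−rT} = e^{−0.0134·0.4878} = 0.993485
N(d₁) = 0.456912,  N(d₂) = 0.391739
Call price V = S·N(d₁) − K·e^{−rT}·N(d₂) = 22.854754 − 20.229907 = 2.624847
ρ = K·T·e^{−rT}·N(d₂) = 9.868149

price = 2.624847
ρ = 9.868149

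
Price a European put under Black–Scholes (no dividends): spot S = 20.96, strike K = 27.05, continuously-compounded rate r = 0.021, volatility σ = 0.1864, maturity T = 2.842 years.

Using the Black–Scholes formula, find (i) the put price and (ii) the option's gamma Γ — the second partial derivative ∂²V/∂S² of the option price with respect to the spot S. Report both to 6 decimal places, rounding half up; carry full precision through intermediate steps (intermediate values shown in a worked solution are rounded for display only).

σ√T = 0.1864·√2.842 = 0.314237
d₁ = (ln(S/K) + (r+σ²/2)T) / (σ√T) = (ln(20.96/27.05) + (0.021+0.1864²/2)·2.842) / 0.314237 = (-0.255071 + 0.109055) / 0.314237 = -0.464669
d₂ = d₁ − σ√T = -0.464669 − 0.314237 = -0.778907
e^{−rT} = e^{−0.021·2.842} = 0.942064
N(−d₁) = 0.678916,  N(−d₂) = 0.781983
Put price V = K·e^{−rT}·N(−d₂) − S·N(−d₁) = 19.927135 − 14.230078 = 5.697058
φ(d₁) = (1/√(2π))·e^{−d₁²/2} = 0.358116
Γ = φ(d₁) / (S·σ·√T) = 0.054372

price = 5.697058
Γ = 0.054372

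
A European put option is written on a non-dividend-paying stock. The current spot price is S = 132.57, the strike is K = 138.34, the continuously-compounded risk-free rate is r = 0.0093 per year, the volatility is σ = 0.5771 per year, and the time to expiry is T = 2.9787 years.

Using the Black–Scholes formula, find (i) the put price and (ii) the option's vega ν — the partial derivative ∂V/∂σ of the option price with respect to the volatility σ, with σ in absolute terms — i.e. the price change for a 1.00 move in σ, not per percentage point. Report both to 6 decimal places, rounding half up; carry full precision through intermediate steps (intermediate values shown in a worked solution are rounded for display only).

price = 51.958194
ν = 81.227167

σ√T = 0.5771·√2.9787 = 0.996012
d₁ = (ln(S/K) + (r+σ²/2)T) / (σ√T) = (ln(132.57/138.34) + (0.0093+0.5771²/2)·2.9787) / 0.996012 = (-0.042604 + 0.523722) / 0.996012 = 0.483044
d₂ = d₁ − σ√T = 0.483044 − 0.996012 = -0.512967
e^{−rT} = e^{−0.0093·2.9787} = 0.972678
N(−d₁) = 0.314532,  N(−d₂) = 0.696013
Put price V = K·e^{−rT}·N(−d₂) − S·N(−d₁) = 93.655711 − 41.697517 = 51.958194
φ(d₁) = (1/√(2π))·e^{−d₁²/2} = 0.355012
ν = S·φ(d₁)·√T = 81.227167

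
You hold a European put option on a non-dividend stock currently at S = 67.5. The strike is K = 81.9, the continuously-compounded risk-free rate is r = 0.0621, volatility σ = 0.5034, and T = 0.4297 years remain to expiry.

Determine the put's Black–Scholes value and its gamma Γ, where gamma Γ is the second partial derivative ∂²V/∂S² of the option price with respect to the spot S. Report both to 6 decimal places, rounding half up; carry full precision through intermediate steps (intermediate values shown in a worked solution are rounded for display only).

σ√T = 0.5034·√0.4297 = 0.329986
d₁ = (ln(S/K) + (r+σ²/2)T) / (σ√T) = (ln(67.5/81.9) + (0.0621+0.5034²/2)·0.4297) / 0.329986 = (-0.193371 + 0.081130) / 0.329986 = -0.340140
d₂ = d₁ − σ√T = -0.340140 − 0.329986 = -0.670126
e^{−rT} = e^{−0.0621·0.4297} = 0.973669
N(−d₁) = 0.633124,  N(−d₂) = 0.748611
Put price V = K·e^{−rT}·N(−d₂) − S·N(−d₁) = 59.696854 − 42.735902 = 16.960953
φ(d₁) = (1/√(2π))·e^{−d₁²/2} = 0.376519
Γ = φ(d₁) / (S·σ·√T) = 0.016904

price = 16.960953
Γ = 0.016904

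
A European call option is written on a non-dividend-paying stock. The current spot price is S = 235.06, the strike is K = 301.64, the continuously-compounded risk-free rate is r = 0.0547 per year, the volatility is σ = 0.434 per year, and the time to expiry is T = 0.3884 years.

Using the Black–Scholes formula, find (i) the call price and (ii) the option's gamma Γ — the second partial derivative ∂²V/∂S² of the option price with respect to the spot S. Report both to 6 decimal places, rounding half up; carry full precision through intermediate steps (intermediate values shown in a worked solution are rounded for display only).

price = 7.885188
Γ = 0.004883

σ√T = 0.434·√0.3884 = 0.270476
d₁ = (ln(S/K) + (r+σ²/2)T) / (σ√T) = (ln(235.06/301.64) + (0.0547+0.434²/2)·0.3884) / 0.270476 = (-0.249393 + 0.057824) / 0.270476 = -0.708266
d₂ = d₁ − σ√T = -0.708266 − 0.270476 = -0.978742
e^{−rT} = e^{−0.0547·0.3884} = 0.978979
N(d₁) = 0.239390,  N(d₂) = 0.163854
Call price V = S·N(d₁) − K·e^{−rT}·N(d₂) = 56.271019 − 48.385831 = 7.885188
φ(d₁) = (1/√(2π))·e^{−d₁²/2} = 0.310442
Γ = φ(d₁) / (S·σ·√T) = 0.004883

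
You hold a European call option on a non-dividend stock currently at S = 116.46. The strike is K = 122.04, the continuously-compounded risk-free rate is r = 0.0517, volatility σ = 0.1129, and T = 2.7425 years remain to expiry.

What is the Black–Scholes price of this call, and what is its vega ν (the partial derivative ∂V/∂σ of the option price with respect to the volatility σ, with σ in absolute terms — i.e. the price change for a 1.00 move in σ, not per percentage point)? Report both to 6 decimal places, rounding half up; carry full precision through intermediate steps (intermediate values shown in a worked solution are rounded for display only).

σ√T = 0.1129·√2.7425 = 0.186968
d₁ = (ln(S/K) + (r+σ²/2)T) / (σ√T) = (ln(116.46/122.04) + (0.0517+0.1129²/2)·2.7425) / 0.186968 = (-0.046801 + 0.159266) / 0.186968 = 0.601519
d₂ = d₁ − σ√T = 0.601519 − 0.186968 = 0.414551
e^{−rT} = e^{−0.0517·2.7425} = 0.867806
N(d₁) = 0.726253,  N(d₂) = 0.660765
Call price V = S·N(d₁) − K·e^{−rT}·N(d₂) = 84.579398 − 69.979619 = 14.599779
φ(d₁) = (1/√(2π))·e^{−d₁²/2} = 0.332921
ν = S·φ(d₁)·√T = 64.208258

price = 14.599779
ν = 64.208258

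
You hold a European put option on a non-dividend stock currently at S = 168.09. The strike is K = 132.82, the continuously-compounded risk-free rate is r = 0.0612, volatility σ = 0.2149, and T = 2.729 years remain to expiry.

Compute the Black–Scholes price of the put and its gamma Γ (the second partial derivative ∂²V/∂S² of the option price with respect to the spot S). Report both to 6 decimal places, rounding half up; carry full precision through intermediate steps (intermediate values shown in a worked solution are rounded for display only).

σ√T = 0.2149·√2.729 = 0.355008
d₁ = (ln(S/K) + (r+σ²/2)T) / (σ√T) = (ln(168.09/132.82) + (0.0612+0.2149²/2)·2.729) / 0.355008 = (0.235505 + 0.230030) / 0.355008 = 1.311336
d₂ = d₁ − σ√T = 1.311336 − 0.355008 = 0.956328
e^{−rT} = e^{−0.0612·2.729} = 0.846187
N(−d₁) = 0.094872,  N(−d₂) = 0.169453
Put price V = K·e^{−rT}·N(−d₂) − S·N(−d₁) = 19.044946 − 15.947053 = 3.097894
φ(d₁) = (1/√(2π))·e^{−d₁²/2} = 0.168851
Γ = φ(d₁) / (S·σ·√T) = 0.002830

price = 3.097894
Γ = 0.002830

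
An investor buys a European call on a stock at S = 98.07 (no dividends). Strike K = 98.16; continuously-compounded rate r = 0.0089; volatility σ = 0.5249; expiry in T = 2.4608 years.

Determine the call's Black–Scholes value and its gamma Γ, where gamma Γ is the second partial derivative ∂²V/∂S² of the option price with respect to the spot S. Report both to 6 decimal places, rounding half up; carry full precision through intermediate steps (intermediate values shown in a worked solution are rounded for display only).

price = 32.030278
Γ = 0.004490

σ√T = 0.5249·√2.4608 = 0.823407
d₁ = (ln(S/K) + (r+σ²/2)T) / (σ√T) = (ln(98.07/98.16) + (0.0089+0.5249²/2)·2.4608) / 0.823407 = (-0.000917 + 0.360901) / 0.823407 = 0.437188
d₂ = d₁ − σ√T = 0.437188 − 0.823407 = -0.386220
e^{−rT} = e^{−0.0089·2.4608} = 0.978337
N(d₁) = 0.669012,  N(d₂) = 0.349667
Call price V = S·N(d₁) − K·e^{−rT}·N(d₂) = 65.610049 − 33.579770 = 32.030278
φ(d₁) = (1/√(2π))·e^{−d₁²/2} = 0.362582
Γ = φ(d₁) / (S·σ·√T) = 0.004490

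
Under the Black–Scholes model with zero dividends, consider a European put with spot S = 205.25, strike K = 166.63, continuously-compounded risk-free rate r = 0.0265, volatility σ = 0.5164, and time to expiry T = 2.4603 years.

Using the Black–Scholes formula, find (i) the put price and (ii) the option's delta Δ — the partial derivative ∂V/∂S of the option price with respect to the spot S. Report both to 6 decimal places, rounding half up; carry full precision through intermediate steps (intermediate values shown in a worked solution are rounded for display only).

σ√T = 0.5164·√2.4603 = 0.809991
d₁ = (ln(S/K) + (r+σ²/2)T) / (σ√T) = (ln(205.25/166.63) + (0.0265+0.5164²/2)·2.4603) / 0.809991 = (0.208453 + 0.393241) / 0.809991 = 0.742840
d₂ = d₁ − σ√T = 0.742840 − 0.809991 = -0.067151
e^{−rT} = e^{−0.0265·2.4603} = 0.936882
N(−d₁) = 0.228789,  N(−d₂) = 0.526769
Put price V = K·e^{−rT}·N(−d₂) − S·N(−d₁) = 82.235357 − 46.959006 = 35.276351
Δ = −N(−d₁) = -0.228789

price = 35.276351
Δ = -0.228789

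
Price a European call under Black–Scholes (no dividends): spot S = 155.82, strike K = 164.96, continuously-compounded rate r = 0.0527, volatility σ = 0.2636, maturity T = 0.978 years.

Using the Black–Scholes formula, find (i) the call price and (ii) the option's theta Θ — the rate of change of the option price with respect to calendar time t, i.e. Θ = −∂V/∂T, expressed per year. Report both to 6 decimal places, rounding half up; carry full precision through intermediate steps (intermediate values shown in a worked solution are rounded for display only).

price = 15.780351
Θ = -11.867216

σ√T = 0.2636·√0.978 = 0.260684
d₁ = (ln(S/K) + (r+σ²/2)T) / (σ√T) = (ln(155.82/164.96) + (0.0527+0.2636²/2)·0.978) / 0.260684 = (-0.057002 + 0.085519) / 0.260684 = 0.109394
d₂ = d₁ − σ√T = 0.109394 − 0.260684 = -0.151291
e^{−rT} = e^{−0.0527·0.978} = 0.949765
N(d₁) = 0.543555,  N(d₂) = 0.439873
Call price V = S·N(d₁) − K·e^{−rT}·N(d₂) = 84.696723 − 68.916372 = 15.780351
φ(d₁) = (1/√(2π))·e^{−d₁²/2} = 0.396562
Θ = −S·φ(d₁)·σ/(2√T) − r·K·e^{−rT}·N(d₂) = −8.235323 − 3.631893 = -11.867216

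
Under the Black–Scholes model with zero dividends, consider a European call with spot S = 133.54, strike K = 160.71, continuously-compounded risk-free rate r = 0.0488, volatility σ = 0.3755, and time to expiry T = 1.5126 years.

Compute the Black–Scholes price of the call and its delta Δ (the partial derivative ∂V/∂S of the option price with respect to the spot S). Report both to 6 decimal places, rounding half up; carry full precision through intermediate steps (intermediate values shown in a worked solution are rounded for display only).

price = 18.689179
Δ = 0.495899

σ√T = 0.3755·√1.5126 = 0.461819
d₁ = (ln(S/K) + (r+σ²/2)T) / (σ√T) = (ln(133.54/160.71) + (0.0488+0.3755²/2)·1.5126) / 0.461819 = (-0.185200 + 0.180453) / 0.461819 = -0.010279
d₂ = d₁ − σ√T = -0.010279 − 0.461819 = -0.472098
e^{−rT} = e^{−0.0488·1.5126} = 0.928844
N(d₁) = 0.495899,  N(d₂) = 0.318428
Call price V = S·N(d₁) − K·e^{−rT}·N(d₂) = 66.222395 − 47.533216 = 18.689179
Δ = N(d₁) = 0.495899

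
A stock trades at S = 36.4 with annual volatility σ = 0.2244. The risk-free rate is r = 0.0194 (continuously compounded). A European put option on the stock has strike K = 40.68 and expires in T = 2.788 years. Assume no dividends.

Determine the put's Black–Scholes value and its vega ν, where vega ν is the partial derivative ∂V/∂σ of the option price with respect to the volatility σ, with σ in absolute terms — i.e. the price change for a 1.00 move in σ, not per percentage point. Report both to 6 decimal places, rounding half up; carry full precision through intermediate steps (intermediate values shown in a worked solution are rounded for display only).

σ√T = 0.2244·√2.788 = 0.374688
d₁ = (ln(S/K) + (r+σ²/2)T) / (σ√T) = (ln(36.4/40.68) + (0.0194+0.2244²/2)·2.788) / 0.374688 = (-0.111168 + 0.124283) / 0.374688 = 0.035002
d₂ = d₁ − σ√T = 0.035002 − 0.374688 = -0.339686
e^{−rT} = e^{−0.0194·2.788} = 0.947349
N(−d₁) = 0.486039,  N(−d₂) = 0.632953
Put price V = K·e^{−rT}·N(−d₂) − S·N(−d₁) = 24.392869 − 17.691824 = 6.701045
φ(d₁) = (1/√(2π))·e^{−d₁²/2} = 0.398698
ν = S·φ(d₁)·√T = 24.232142

price = 6.701045
ν = 24.232142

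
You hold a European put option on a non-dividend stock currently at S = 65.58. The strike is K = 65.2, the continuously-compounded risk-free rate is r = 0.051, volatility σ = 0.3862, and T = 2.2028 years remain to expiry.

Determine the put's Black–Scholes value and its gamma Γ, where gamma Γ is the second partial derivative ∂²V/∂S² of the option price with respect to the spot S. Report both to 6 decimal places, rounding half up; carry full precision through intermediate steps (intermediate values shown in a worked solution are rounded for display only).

price = 10.602282
Γ = 0.009400

σ√T = 0.3862·√2.2028 = 0.573192
d₁ = (ln(S/K) + (r+σ²/2)T) / (σ√T) = (ln(65.58/65.2) + (0.051+0.3862²/2)·2.2028) / 0.573192 = (0.005811 + 0.276617) / 0.573192 = 0.492729
d₂ = d₁ − σ√T = 0.492729 − 0.573192 = -0.080462
e^{−rT} = e^{−0.051·2.2028} = 0.893738
N(−d₁) = 0.311102,  N(−d₂) = 0.532065
Put price V = K·e^{−rT}·N(−d₂) − S·N(−d₁) = 31.004343 − 20.402060 = 10.602282
φ(d₁) = (1/√(2π))·e^{−d₁²/2} = 0.353338
Γ = φ(d₁) / (S·σ·√T) = 0.009400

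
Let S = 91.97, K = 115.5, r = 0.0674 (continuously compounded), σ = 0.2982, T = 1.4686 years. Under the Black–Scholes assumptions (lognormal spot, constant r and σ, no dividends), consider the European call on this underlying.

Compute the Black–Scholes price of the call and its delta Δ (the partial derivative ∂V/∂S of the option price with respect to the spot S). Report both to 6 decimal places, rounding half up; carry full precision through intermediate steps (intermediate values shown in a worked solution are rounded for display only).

σ√T = 0.2982·√1.4686 = 0.361376
d₁ = (ln(S/K) + (r+σ²/2)T) / (σ√T) = (ln(91.97/115.5) + (0.0674+0.2982²/2)·1.4686) / 0.361376 = (-0.227808 + 0.164280) / 0.361376 = -0.175795
d₂ = d₁ − σ√T = -0.175795 − 0.361376 = -0.537171
e^{−rT} = e^{−0.0674·1.4686} = 0.905758
N(d₁) = 0.430227,  N(d₂) = 0.295575
Call price V = S·N(d₁) − K·e^{−rT}·N(d₂) = 39.568022 − 30.921547 = 8.646475
Δ = N(d₁) = 0.430227

price = 8.646475
Δ = 0.430227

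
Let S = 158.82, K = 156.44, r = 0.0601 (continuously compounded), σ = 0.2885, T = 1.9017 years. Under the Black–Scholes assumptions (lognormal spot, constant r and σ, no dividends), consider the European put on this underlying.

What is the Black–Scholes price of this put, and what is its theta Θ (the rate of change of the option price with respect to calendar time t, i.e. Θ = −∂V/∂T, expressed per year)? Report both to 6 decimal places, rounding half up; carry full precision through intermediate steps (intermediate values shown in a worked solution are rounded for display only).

price = 15.099590
Θ = -2.005161

σ√T = 0.2885·√1.9017 = 0.397848
d₁ = (ln(S/K) + (r+σ²/2)T) / (σ√T) = (ln(158.82/156.44) + (0.0601+0.2885²/2)·1.9017) / 0.397848 = (0.015099 + 0.193434) / 0.397848 = 0.524152
d₂ = d₁ − σ√T = 0.524152 − 0.397848 = 0.126304
e^{−rT} = e^{−0.0601·1.9017} = 0.891997
N(−d₁) = 0.300087,  N(−d₂) = 0.449746
Put price V = K·e^{−rT}·N(−d₂) − S·N(−d₁) = 62.759337 − 47.659746 = 15.099590
φ(d₁) = (1/√(2π))·e^{−d₁²/2} = 0.347738
Θ = −S·φ(d₁)·σ/(2√T) + r·K·e^{−rT}·N(−d₂) = −5.776997 + 3.771836 = -2.005161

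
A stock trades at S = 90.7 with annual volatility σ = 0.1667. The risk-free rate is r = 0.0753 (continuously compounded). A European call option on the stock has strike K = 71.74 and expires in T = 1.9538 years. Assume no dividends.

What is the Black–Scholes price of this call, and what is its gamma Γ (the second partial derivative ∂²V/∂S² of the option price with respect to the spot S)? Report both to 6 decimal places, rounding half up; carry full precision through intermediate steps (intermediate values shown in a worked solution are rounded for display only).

price = 29.143960
Γ = 0.004052

σ√T = 0.1667·√1.9538 = 0.233011
d₁ = (ln(S/K) + (r+σ²/2)T) / (σ√T) = (ln(90.7/71.74) + (0.0753+0.1667²/2)·1.9538) / 0.233011 = (0.234509 + 0.174268) / 0.233011 = 1.754328
d₂ = d₁ − σ√T = 1.754328 − 0.233011 = 1.521317
e^{−rT} = e^{−0.0753·1.9538} = 0.863189
N(d₁) = 0.960313,  N(d₂) = 0.935910
Call price V = S·N(d₁) − K·e^{−rT}·N(d₂) = 87.100374 − 57.956415 = 29.143960
φ(d₁) = (1/√(2π))·e^{−d₁²/2} = 0.085626
Γ = φ(d₁) / (S·σ·√T) = 0.004052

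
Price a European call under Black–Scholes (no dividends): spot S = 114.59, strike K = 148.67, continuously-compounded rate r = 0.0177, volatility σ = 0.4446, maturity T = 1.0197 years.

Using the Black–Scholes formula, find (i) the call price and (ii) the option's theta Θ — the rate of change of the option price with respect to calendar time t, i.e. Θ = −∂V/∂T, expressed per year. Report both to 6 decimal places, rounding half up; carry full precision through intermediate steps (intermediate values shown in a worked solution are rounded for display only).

σ√T = 0.4446·√1.0197 = 0.448958
d₁ = (ln(S/K) + (r+σ²/2)T) / (σ√T) = (ln(114.59/148.67) + (0.0177+0.4446²/2)·1.0197) / 0.448958 = (-0.260369 + 0.118830) / 0.448958 = -0.315259
d₂ = d₁ − σ√T = -0.315259 − 0.448958 = -0.764217
e^{−rT} = e^{−0.0177·1.0197} = 0.982113
N(d₁) = 0.376282,  N(d₂) = 0.222369
Call price V = S·N(d₁) − K·e^{−rT}·N(d₂) = 43.118193 − 32.468248 = 10.649946
φ(d₁) = (1/√(2π))·e^{−d₁²/2} = 0.379602
Θ = −S·φ(d₁)·σ/(2√T) − r·K·e^{−rT}·N(d₂) = −9.575867 − 0.574688 = -10.150555

price = 10.649946
Θ = -10.150555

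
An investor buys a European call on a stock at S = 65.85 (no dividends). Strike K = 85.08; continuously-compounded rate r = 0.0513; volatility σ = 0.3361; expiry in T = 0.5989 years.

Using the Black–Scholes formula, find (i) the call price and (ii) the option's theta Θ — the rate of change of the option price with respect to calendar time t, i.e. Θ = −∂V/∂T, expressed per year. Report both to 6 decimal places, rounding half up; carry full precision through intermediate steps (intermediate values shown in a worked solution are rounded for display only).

price = 2.034561
Θ = -5.022938

σ√T = 0.3361·√0.5989 = 0.260103
d₁ = (ln(S/K) + (r+σ²/2)T) / (σ√T) = (ln(65.85/85.08) + (0.0513+0.3361²/2)·0.5989) / 0.260103 = (-0.256213 + 0.064550) / 0.260103 = -0.736870
d₂ = d₁ − σ√T = -0.736870 − 0.260103 = -0.996973
e^{−rT} = e^{−0.0513·0.5989} = 0.969744
N(d₁) = 0.230601,  N(d₂) = 0.159389
Call price V = S·N(d₁) − K·e^{−rT}·N(d₂) = 15.185062 − 13.150501 = 2.034561
φ(d₁) = (1/√(2π))·e^{−d₁²/2} = 0.304091
Θ = −S·φ(d₁)·σ/(2√T) − r·K·e^{−rT}·N(d₂) = −4.348318 − 0.674621 = -5.022938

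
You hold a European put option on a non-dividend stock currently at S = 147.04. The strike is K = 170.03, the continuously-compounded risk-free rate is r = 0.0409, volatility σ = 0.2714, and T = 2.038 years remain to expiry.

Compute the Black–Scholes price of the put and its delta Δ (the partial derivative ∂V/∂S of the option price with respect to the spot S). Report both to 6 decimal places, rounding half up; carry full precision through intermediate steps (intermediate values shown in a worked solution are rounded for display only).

price = 28.296888
Δ = -0.486471

σ√T = 0.2714·√2.038 = 0.387447
d₁ = (ln(S/K) + (r+σ²/2)T) / (σ√T) = (ln(147.04/170.03) + (0.0409+0.2714²/2)·2.038) / 0.387447 = (-0.145270 + 0.158412) / 0.387447 = 0.033918
d₂ = d₁ − σ√T = 0.033918 − 0.387447 = -0.353529
e^{−rT} = e^{−0.0409·2.038} = 0.920025
N(−d₁) = 0.486471,  N(−d₂) = 0.638154
Put price V = K·e^{−rT}·N(−d₂) − S·N(−d₁) = 99.827622 − 71.530734 = 28.296888
Δ = −N(−d₁) = -0.486471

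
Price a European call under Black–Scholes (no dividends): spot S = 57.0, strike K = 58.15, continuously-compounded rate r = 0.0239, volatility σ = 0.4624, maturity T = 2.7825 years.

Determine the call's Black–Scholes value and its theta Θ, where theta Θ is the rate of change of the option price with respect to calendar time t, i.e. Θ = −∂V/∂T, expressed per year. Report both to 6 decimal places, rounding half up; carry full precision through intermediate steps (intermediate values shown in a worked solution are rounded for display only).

price = 18.049929
Θ = -3.337750

σ√T = 0.4624·√2.7825 = 0.771321
d₁ = (ln(S/K) + (r+σ²/2)T) / (σ√T) = (ln(57.0/58.15) + (0.0239+0.4624²/2)·2.7825) / 0.771321 = (-0.019975 + 0.363970) / 0.771321 = 0.445982
d₂ = d₁ − σ√T = 0.445982 − 0.771321 = -0.325339
e^{−rT} = e^{−0.0239·2.7825} = 0.935661
N(d₁) = 0.672195,  N(d₂) = 0.372462
Call price V = S·N(d₁) − K·e^{−rT}·N(d₂) = 38.315109 − 20.265180 = 18.049929
φ(d₁) = (1/√(2π))·e^{−d₁²/2} = 0.361176
Θ = −S·φ(d₁)·σ/(2√T) − r·K·e^{−rT}·N(d₂) = −2.853413 − 0.484338 = -3.337750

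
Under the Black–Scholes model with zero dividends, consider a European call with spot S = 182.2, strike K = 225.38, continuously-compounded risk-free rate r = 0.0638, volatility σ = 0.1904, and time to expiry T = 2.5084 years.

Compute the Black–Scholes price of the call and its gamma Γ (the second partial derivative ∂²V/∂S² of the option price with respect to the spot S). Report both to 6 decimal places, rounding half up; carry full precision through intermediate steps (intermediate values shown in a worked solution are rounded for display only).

σ√T = 0.1904·√2.5084 = 0.301554
d₁ = (ln(S/K) + (r+σ²/2)T) / (σ√T) = (ln(182.2/225.38) + (0.0638+0.1904²/2)·2.5084) / 0.301554 = (-0.212683 + 0.205503) / 0.301554 = -0.023808
d₂ = d₁ − σ√T = -0.023808 − 0.301554 = -0.325363
e^{−rT} = e^{−0.0638·2.5084} = 0.852113
N(d₁) = 0.490503,  N(d₂) = 0.372453
Call price V = S·N(d₁) − K·e^{−rT}·N(d₂) = 89.369600 − 71.529396 = 17.840204
φ(d₁) = (1/√(2π))·e^{−d₁²/2} = 0.398829
Γ = φ(d₁) / (S·σ·√T) = 0.007259

price = 17.840204
Γ = 0.007259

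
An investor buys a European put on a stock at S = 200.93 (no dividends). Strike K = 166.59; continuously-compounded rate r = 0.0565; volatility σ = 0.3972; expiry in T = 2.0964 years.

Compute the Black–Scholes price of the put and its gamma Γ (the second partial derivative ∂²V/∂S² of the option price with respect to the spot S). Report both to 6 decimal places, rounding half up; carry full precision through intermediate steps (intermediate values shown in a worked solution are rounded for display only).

price = 18.263093
Γ = 0.002468

σ√T = 0.3972·√2.0964 = 0.575104
d₁ = (ln(S/K) + (r+σ²/2)T) / (σ√T) = (ln(200.93/166.59) + (0.0565+0.3972²/2)·2.0964) / 0.575104 = (0.187421 + 0.283819) / 0.575104 = 0.819399
d₂ = d₁ − σ√T = 0.819399 − 0.575104 = 0.244295
e^{−rT} = e^{−0.0565·2.0964} = 0.888299
N(−d₁) = 0.206279,  N(−d₂) = 0.403501
Put price V = K·e^{−rT}·N(−d₂) − S·N(−d₁) = 59.710797 − 41.447703 = 18.263093
φ(d₁) = (1/√(2π))·e^{−d₁²/2} = 0.285177
Γ = φ(d₁) / (S·σ·√T) = 0.002468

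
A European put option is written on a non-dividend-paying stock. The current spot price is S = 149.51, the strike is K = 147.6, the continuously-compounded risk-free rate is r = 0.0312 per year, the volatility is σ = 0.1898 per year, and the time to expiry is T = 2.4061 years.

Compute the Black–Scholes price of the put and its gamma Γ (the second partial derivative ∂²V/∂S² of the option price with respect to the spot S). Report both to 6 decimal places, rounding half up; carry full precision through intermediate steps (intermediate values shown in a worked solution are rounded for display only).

price = 11.204457
Γ = 0.008206

σ√T = 0.1898·√2.4061 = 0.294410
d₁ = (ln(S/K) + (r+σ²/2)T) / (σ√T) = (ln(149.51/147.6) + (0.0312+0.1898²/2)·2.4061) / 0.294410 = (0.012857 + 0.118409) / 0.294410 = 0.445862
d₂ = d₁ − σ√T = 0.445862 − 0.294410 = 0.151452
e^{−rT} = e^{−0.0312·2.4061} = 0.927678
N(−d₁) = 0.327848,  N(−d₂) = 0.439810
Put price V = K·e^{−rT}·N(−d₂) − S·N(−d₁) = 60.221076 − 49.016619 = 11.204457
φ(d₁) = (1/√(2π))·e^{−d₁²/2} = 0.361196
Γ = φ(d₁) / (S·σ·√T) = 0.008206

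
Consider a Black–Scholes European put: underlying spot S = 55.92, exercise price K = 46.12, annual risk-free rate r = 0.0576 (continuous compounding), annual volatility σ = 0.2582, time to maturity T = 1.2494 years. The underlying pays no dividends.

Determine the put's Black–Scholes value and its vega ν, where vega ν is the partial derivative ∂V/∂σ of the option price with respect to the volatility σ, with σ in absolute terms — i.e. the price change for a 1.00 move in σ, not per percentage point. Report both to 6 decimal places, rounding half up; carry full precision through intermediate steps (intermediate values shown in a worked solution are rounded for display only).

price = 1.367558
ν = 14.199067

σ√T = 0.2582·√1.2494 = 0.288607
d₁ = (ln(S/K) + (r+σ²/2)T) / (σ√T) = (ln(55.92/46.12) + (0.0576+0.2582²/2)·1.2494) / 0.288607 = (0.192675 + 0.113612) / 0.288607 = 1.061262
d₂ = d₁ − σ√T = 1.061262 − 0.288607 = 0.772655
e^{−rT} = e^{−0.0576·1.2494} = 0.930563
N(−d₁) = 0.144285,  N(−d₂) = 0.219863
Put price V = K·e^{−rT}·N(−d₂) − S·N(−d₁) = 9.435993 − 8.068435 = 1.367558
φ(d₁) = (1/√(2π))·e^{−d₁²/2} = 0.227165
ν = S·φ(d₁)·√T = 14.199067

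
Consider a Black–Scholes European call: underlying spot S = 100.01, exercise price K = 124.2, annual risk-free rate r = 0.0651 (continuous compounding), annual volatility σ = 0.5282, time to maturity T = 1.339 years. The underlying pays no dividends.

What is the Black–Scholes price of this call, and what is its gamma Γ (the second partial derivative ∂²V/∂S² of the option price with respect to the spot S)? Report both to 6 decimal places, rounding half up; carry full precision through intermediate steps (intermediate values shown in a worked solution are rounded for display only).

σ√T = 0.5282·√1.339 = 0.611208
d₁ = (ln(S/K) + (r+σ²/2)T) / (σ√T) = (ln(100.01/124.2) + (0.0651+0.5282²/2)·1.339) / 0.611208 = (-0.216623 + 0.273956) / 0.611208 = 0.093803
d₂ = d₁ − σ√T = 0.093803 − 0.611208 = -0.517404
e^{−rT} = e^{−0.0651·1.339} = 0.916522
N(d₁) = 0.537367,  N(d₂) = 0.302437
Call price V = S·N(d₁) − K·e^{−rT}·N(d₂) = 53.742099 − 34.427026 = 19.315073
φ(d₁) = (1/√(2π))·e^{−d₁²/2} = 0.397191
Γ = φ(d₁) / (S·σ·√T) = 0.006498

price = 19.315073
Γ = 0.006498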